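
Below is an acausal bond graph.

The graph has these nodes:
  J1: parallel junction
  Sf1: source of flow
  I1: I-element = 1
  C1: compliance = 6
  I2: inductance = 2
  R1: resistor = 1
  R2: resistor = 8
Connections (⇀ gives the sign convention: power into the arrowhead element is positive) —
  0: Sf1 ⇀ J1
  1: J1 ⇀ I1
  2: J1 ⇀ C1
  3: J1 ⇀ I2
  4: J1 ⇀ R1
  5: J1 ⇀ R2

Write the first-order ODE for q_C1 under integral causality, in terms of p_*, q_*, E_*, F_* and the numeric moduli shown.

b0 →Sf1  (source Sf1 imposes f)
b1 →I1  (I1 integral (f out))
b2 →J1  (C1 integral (e out))
b3 →I2  (J1 effort already set via bond 2)
b4 →R1  (0-jn J1 has e-setter on 2)
b5 →R2  (J1 effort already set via bond 2)

dq_C1/dt = F_Sf1 - p_I1 - p_I2/2 - 3*q_C1/16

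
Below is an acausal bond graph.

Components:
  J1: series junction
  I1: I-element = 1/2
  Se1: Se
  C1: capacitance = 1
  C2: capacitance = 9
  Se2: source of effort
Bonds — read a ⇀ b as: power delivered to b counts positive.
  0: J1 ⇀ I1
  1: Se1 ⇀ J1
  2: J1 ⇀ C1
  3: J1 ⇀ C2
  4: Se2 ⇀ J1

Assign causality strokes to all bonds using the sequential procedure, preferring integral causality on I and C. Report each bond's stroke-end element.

bond 0 stroke→I1
bond 1 stroke→J1
bond 2 stroke→J1
bond 3 stroke→J1
bond 4 stroke→J1

bond 1 stroke at J1  (Se1 fixes effort; stroke away)
bond 4 stroke at J1  (Se2: effort source, stroke at far end)
bond 0 stroke at I1  (I1 outputs flow p/I1)
bond 2 stroke at J1  (common-f at J1 fixed by 0)
bond 3 stroke at J1  (common-f at J1 fixed by 0)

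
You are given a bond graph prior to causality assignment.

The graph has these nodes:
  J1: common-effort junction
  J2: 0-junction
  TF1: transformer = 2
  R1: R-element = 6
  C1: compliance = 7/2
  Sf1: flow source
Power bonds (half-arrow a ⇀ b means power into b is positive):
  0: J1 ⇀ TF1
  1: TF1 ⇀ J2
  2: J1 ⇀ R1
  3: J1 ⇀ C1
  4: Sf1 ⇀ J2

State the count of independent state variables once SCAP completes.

β4 |Sf1  (Sf1 fixes flow; stroke at Sf1)
β1 |J2  (closing 0-jn rule on J2)
β0 |TF1  (TF1: transformer flips bond 1)
β3 |J1  (C1: C, integral causality)
β2 |R1  (J1 effort already set via bond 3)

1  (C1 all integral)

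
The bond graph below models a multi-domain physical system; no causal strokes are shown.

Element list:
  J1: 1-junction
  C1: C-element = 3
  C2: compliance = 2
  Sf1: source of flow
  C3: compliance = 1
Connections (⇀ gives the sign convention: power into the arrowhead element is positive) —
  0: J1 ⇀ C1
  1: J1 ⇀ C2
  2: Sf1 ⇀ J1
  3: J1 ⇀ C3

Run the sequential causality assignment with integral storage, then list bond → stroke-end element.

bond 0 |J1
bond 1 |J1
bond 2 |Sf1
bond 3 |J1

b2 stroke→Sf1  (source Sf1 imposes f)
b0 stroke→J1  (J1 flow already set via bond 2)
b1 stroke→J1  (1-jn J1 has f-setter on 2)
b3 stroke→J1  (common-f at J1 fixed by 2)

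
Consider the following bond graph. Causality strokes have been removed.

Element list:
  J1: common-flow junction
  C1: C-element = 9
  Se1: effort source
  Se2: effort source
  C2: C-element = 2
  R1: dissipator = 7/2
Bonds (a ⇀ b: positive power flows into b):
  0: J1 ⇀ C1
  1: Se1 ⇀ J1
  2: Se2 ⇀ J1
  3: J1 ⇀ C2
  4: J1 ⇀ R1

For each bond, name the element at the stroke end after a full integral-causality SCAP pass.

bond 1 →J1  (Se1 fixes effort; stroke away)
bond 2 →J1  (Se2: effort source, stroke at far end)
bond 0 →J1  (prefer integral on C1)
bond 3 →J1  (C2: C, integral causality)
bond 4 →R1  (J1: last free bond brings flow in)

b0 |J1
b1 |J1
b2 |J1
b3 |J1
b4 |R1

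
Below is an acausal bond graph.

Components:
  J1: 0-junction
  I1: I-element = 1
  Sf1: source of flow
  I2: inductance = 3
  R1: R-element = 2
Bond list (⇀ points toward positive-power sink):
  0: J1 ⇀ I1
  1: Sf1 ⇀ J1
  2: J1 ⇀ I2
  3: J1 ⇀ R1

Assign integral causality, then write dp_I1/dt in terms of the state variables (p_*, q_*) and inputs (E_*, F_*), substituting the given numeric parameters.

#1 →Sf1  (Sf1 (Sf) sets flow on bond)
#0 →I1  (I1: I, integral causality)
#2 →I2  (prefer integral on I2)
#3 →J1  (J1 needs exactly one e-in)

dp_I1/dt = 2*F_Sf1 - 2*p_I1 - 2*p_I2/3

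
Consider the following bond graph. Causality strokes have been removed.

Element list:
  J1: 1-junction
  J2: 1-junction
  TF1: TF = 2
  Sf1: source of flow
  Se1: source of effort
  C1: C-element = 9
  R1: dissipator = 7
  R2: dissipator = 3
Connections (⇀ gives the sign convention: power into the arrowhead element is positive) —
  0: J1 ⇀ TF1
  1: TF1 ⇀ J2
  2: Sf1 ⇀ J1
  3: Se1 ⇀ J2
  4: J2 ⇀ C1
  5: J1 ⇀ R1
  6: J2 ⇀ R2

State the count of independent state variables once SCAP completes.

b2 stroke at Sf1  (source Sf1 imposes f)
b3 stroke at J2  (Se1 fixes effort; stroke away)
b0 stroke at J1  (J1: bond 2 brought flow, rest push out)
b5 stroke at J1  (J1 flow already set via bond 2)
b1 stroke at TF1  (through TF1, causality passes straight; one stroke at TF1)
b4 stroke at J2  (J2 flow already set via bond 1)
b6 stroke at J2  (J2 flow already set via bond 1)

1  (C1 all integral)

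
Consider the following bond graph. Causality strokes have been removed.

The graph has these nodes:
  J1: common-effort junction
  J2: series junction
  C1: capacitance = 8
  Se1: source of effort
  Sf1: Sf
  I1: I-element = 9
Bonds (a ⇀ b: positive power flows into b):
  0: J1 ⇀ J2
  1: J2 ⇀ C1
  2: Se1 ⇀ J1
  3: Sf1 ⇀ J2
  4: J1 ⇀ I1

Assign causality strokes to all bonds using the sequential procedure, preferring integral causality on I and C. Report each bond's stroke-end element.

β0 stroke→J2
β1 stroke→J2
β2 stroke→J1
β3 stroke→Sf1
β4 stroke→I1

b2 stroke→J1  (Se1 (Se) sets effort on bond)
b3 stroke→Sf1  (Sf1: flow source, stroke at near end)
b0 stroke→J2  (common-e at J1 fixed by 2)
b4 stroke→I1  (J1 effort already set via bond 2)
b1 stroke→J2  (J2: bond 3 brought flow, rest push out)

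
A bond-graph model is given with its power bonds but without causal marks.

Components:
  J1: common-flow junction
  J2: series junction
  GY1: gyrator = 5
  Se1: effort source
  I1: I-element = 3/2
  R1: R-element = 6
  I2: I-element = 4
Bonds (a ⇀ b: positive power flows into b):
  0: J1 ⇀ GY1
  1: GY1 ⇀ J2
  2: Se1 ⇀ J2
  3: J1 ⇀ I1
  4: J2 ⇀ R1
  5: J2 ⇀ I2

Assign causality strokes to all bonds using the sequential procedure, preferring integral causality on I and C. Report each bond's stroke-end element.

#2 stroke→J2  (Se1: effort source, stroke at far end)
#3 stroke→I1  (I1: I, integral causality)
#0 stroke→J1  (1-jn J1 has f-setter on 3)
#1 stroke→J2  (GY GY1: same side as bond 0)
#5 stroke→I2  (I2: I, integral causality)
#4 stroke→J2  (J2: bond 5 brought flow, rest push out)

#0 stroke→J1
#1 stroke→J2
#2 stroke→J2
#3 stroke→I1
#4 stroke→J2
#5 stroke→I2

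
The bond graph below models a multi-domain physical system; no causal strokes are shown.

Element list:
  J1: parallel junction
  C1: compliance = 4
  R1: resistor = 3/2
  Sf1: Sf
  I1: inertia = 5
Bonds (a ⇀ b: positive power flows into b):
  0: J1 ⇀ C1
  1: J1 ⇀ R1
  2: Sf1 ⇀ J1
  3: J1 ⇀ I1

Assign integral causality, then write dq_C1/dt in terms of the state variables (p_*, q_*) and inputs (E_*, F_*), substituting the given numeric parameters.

dq_C1/dt = F_Sf1 - p_I1/5 - q_C1/6

b2 →Sf1  (source Sf1 imposes f)
b0 →J1  (C1 integral (e out))
b1 →R1  (J1: bond 0 brought effort, rest push out)
b3 →I1  (J1: bond 0 brought effort, rest push out)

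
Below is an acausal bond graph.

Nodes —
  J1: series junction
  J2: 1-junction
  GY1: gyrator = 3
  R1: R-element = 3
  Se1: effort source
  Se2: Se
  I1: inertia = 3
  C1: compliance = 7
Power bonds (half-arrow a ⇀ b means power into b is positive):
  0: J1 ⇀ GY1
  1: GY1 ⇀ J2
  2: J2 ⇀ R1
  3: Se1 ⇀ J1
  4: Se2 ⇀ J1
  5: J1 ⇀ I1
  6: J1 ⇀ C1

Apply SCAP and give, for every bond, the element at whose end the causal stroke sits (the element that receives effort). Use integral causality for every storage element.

β3 stroke→J1  (Se1: effort source, stroke at far end)
β4 stroke→J1  (Se2 fixes effort; stroke away)
β5 stroke→I1  (I1 outputs flow p/I1)
β0 stroke→J1  (common-f at J1 fixed by 5)
β6 stroke→J1  (J1 flow already set via bond 5)
β1 stroke→J2  (GY1: gyrator matches bond 0)
β2 stroke→R1  (J2 needs exactly one f-in)

#0 stroke→J1
#1 stroke→J2
#2 stroke→R1
#3 stroke→J1
#4 stroke→J1
#5 stroke→I1
#6 stroke→J1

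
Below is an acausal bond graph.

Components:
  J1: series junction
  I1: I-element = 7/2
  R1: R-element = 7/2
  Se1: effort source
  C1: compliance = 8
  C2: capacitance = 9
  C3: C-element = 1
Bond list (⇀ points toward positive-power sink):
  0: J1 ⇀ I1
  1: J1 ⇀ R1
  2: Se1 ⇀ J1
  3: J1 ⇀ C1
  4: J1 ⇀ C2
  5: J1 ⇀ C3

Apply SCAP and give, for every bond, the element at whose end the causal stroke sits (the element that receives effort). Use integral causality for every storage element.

bond 2 →J1  (Se1: effort source, stroke at far end)
bond 0 →I1  (I1 integral (f out))
bond 1 →J1  (1-jn J1 has f-setter on 0)
bond 3 →J1  (1-jn J1 has f-setter on 0)
bond 4 →J1  (1-jn J1 has f-setter on 0)
bond 5 →J1  (J1: bond 0 brought flow, rest push out)

bond 0 →I1
bond 1 →J1
bond 2 →J1
bond 3 →J1
bond 4 →J1
bond 5 →J1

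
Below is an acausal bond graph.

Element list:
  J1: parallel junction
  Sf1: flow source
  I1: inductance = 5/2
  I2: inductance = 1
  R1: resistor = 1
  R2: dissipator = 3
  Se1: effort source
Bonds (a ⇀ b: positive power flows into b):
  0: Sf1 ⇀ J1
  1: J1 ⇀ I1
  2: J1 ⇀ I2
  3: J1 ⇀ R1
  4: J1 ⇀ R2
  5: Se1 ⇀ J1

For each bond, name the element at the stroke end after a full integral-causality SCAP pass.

β0 →Sf1  (source Sf1 imposes f)
β5 →J1  (Se1 fixes effort; stroke away)
β1 →I1  (J1 effort already set via bond 5)
β2 →I2  (common-e at J1 fixed by 5)
β3 →R1  (J1: bond 5 brought effort, rest push out)
β4 →R2  (J1 effort already set via bond 5)

#0 stroke at Sf1
#1 stroke at I1
#2 stroke at I2
#3 stroke at R1
#4 stroke at R2
#5 stroke at J1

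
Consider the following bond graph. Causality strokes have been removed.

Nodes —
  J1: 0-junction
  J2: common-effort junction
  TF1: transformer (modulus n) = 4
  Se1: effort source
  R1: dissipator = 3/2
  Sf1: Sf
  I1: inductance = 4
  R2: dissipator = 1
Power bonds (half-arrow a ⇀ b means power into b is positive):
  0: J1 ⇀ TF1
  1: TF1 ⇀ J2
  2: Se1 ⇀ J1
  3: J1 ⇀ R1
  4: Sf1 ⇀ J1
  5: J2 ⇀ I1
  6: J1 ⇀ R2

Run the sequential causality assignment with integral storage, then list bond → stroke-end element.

#0 |TF1
#1 |J2
#2 |J1
#3 |R1
#4 |Sf1
#5 |I1
#6 |R2

#2 →J1  (Se1 fixes effort; stroke away)
#4 →Sf1  (Sf1: flow source, stroke at near end)
#0 →TF1  (common-e at J1 fixed by 2)
#3 →R1  (J1 effort already set via bond 2)
#6 →R2  (common-e at J1 fixed by 2)
#1 →J2  (TF1: transformer flips bond 0)
#5 →I1  (J2 effort already set via bond 1)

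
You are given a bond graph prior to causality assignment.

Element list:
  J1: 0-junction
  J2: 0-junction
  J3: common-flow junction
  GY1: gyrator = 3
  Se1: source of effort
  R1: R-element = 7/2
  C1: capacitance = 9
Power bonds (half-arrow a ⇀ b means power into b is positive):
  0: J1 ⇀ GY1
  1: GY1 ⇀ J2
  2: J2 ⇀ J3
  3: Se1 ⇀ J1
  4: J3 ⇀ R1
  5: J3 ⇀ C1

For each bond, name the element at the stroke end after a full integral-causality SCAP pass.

β3 stroke→J1  (Se1 fixes effort; stroke away)
β0 stroke→GY1  (J1 effort already set via bond 3)
β1 stroke→GY1  (GY GY1: same side as bond 0)
β2 stroke→J2  (J2 needs exactly one e-in)
β4 stroke→J3  (J3 flow already set via bond 2)
β5 stroke→J3  (J3: bond 2 brought flow, rest push out)

#0 stroke→GY1
#1 stroke→GY1
#2 stroke→J2
#3 stroke→J1
#4 stroke→J3
#5 stroke→J3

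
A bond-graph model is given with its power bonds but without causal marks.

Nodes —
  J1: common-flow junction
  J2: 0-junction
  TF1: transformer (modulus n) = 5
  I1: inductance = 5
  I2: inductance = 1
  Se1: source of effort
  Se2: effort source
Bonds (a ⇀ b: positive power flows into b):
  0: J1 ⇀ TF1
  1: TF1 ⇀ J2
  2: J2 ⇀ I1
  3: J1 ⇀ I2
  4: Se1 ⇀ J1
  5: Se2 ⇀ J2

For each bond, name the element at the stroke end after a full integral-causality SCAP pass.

β4 →J1  (Se1 (Se) sets effort on bond)
β5 →J2  (Se2: effort source, stroke at far end)
β1 →TF1  (J2: bond 5 brought effort, rest push out)
β2 →I1  (J2: bond 5 brought effort, rest push out)
β0 →J1  (TF1 one-in-one-out from 1)
β3 →I2  (J1: last free bond brings flow in)

β0 stroke at J1
β1 stroke at TF1
β2 stroke at I1
β3 stroke at I2
β4 stroke at J1
β5 stroke at J2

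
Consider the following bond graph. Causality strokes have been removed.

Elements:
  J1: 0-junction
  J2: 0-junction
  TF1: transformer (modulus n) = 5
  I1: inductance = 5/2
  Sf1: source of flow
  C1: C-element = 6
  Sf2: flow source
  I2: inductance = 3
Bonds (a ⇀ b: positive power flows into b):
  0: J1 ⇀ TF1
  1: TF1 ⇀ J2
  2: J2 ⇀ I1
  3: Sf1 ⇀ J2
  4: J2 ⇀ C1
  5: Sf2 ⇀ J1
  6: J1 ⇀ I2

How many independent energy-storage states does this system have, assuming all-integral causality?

#3 →Sf1  (Sf1: flow source, stroke at near end)
#5 →Sf2  (source Sf2 imposes f)
#2 →I1  (I1: I, integral causality)
#4 →J2  (C1 outputs effort q/C1)
#1 →TF1  (J2 effort already set via bond 4)
#0 →J1  (through TF1, causality passes straight; one stroke at TF1)
#6 →I2  (0-jn J1 has e-setter on 0)

3  (C1, I1, I2 all integral)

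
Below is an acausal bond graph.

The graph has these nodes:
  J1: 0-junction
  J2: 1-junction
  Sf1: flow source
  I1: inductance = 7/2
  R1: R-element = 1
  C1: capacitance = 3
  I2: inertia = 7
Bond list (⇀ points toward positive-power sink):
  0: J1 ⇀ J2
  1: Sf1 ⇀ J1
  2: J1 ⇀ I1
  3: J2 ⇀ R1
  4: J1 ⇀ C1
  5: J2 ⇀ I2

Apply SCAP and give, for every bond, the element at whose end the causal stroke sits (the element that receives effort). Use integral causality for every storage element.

#1 |Sf1  (source Sf1 imposes f)
#2 |I1  (I1 outputs flow p/I1)
#4 |J1  (C1 outputs effort q/C1)
#0 |J2  (J1: bond 4 brought effort, rest push out)
#5 |I2  (I2 integral (f out))
#3 |J2  (J2 flow already set via bond 5)

β0 →J2
β1 →Sf1
β2 →I1
β3 →J2
β4 →J1
β5 →I2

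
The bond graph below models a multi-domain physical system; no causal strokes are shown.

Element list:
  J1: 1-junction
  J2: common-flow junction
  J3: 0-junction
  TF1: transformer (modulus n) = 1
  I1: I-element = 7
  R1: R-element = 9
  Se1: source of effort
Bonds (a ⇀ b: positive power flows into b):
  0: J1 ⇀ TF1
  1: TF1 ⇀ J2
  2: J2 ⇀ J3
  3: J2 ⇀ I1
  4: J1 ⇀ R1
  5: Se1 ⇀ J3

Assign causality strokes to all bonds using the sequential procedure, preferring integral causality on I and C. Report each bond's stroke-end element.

#0 stroke at TF1
#1 stroke at J2
#2 stroke at J2
#3 stroke at I1
#4 stroke at J1
#5 stroke at J3

#5 stroke at J3  (Se1: effort source, stroke at far end)
#2 stroke at J2  (J3 effort already set via bond 5)
#3 stroke at I1  (I1 integral (f out))
#1 stroke at J2  (common-f at J2 fixed by 3)
#0 stroke at TF1  (TF TF1: opposite of bond 1)
#4 stroke at J1  (common-f at J1 fixed by 0)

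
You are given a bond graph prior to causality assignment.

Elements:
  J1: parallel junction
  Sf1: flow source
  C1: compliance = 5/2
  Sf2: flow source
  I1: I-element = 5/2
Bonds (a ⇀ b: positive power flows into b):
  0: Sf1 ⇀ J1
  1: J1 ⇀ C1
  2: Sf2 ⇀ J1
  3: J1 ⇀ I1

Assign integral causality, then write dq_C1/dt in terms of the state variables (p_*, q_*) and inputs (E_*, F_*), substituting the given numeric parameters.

β0 →Sf1  (Sf1: flow source, stroke at near end)
β2 →Sf2  (Sf2: flow source, stroke at near end)
β1 →J1  (prefer integral on C1)
β3 →I1  (J1: bond 1 brought effort, rest push out)

dq_C1/dt = F_Sf1 + F_Sf2 - 2*p_I1/5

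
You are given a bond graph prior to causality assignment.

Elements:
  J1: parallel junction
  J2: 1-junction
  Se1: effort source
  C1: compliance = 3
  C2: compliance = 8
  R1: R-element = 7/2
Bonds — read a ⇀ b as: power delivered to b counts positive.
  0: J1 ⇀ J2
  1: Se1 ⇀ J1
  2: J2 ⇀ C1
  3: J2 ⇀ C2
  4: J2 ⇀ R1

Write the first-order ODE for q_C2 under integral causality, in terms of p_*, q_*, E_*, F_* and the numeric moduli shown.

dq_C2/dt = 2*E_Se1/7 - 2*q_C1/21 - q_C2/28

β1 |J1  (Se1 fixes effort; stroke away)
β0 |J2  (J1: bond 1 brought effort, rest push out)
β2 |J2  (prefer integral on C1)
β3 |J2  (prefer integral on C2)
β4 |R1  (J2: last free bond brings flow in)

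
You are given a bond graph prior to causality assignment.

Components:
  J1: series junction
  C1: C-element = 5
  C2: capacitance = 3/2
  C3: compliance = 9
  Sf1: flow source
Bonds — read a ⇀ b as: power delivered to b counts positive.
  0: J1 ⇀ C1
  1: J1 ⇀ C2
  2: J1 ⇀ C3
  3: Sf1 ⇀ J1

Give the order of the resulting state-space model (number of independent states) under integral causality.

β3 |Sf1  (Sf1 fixes flow; stroke at Sf1)
β0 |J1  (common-f at J1 fixed by 3)
β1 |J1  (J1 flow already set via bond 3)
β2 |J1  (1-jn J1 has f-setter on 3)

3  (C1, C2, C3 all integral)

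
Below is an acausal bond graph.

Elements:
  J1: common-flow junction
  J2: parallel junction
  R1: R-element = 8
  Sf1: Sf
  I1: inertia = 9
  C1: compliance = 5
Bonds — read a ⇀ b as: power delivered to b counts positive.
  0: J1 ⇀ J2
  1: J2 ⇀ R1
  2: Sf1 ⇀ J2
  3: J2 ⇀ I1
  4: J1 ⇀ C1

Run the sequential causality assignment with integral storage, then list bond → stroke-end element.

bond 0 |J2
bond 1 |R1
bond 2 |Sf1
bond 3 |I1
bond 4 |J1

b2 |Sf1  (Sf1 (Sf) sets flow on bond)
b3 |I1  (prefer integral on I1)
b4 |J1  (C1: C, integral causality)
b0 |J2  (only one flow-in slot at J1)
b1 |R1  (J2: bond 0 brought effort, rest push out)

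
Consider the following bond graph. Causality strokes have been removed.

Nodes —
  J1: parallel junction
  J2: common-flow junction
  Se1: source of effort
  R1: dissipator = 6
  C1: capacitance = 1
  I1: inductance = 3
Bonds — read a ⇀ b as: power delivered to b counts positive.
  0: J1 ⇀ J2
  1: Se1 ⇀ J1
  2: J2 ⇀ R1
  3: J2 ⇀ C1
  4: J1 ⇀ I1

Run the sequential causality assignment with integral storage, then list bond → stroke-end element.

β0 stroke at J2
β1 stroke at J1
β2 stroke at R1
β3 stroke at J2
β4 stroke at I1

bond 1 →J1  (source Se1 imposes e)
bond 0 →J2  (common-e at J1 fixed by 1)
bond 4 →I1  (J1: bond 1 brought effort, rest push out)
bond 3 →J2  (C1: C, integral causality)
bond 2 →R1  (only one flow-in slot at J2)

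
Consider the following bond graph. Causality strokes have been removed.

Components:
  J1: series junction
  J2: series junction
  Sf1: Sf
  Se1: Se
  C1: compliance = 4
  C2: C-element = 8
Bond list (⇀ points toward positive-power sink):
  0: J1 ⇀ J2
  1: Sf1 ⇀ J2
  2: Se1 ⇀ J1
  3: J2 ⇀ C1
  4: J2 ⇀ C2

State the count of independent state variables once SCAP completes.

2  (C1, C2 all integral)

bond 1 stroke→Sf1  (Sf1 (Sf) sets flow on bond)
bond 2 stroke→J1  (Se1 (Se) sets effort on bond)
bond 0 stroke→J2  (J1: last free bond brings flow in)
bond 3 stroke→J2  (common-f at J2 fixed by 1)
bond 4 stroke→J2  (J2: bond 1 brought flow, rest push out)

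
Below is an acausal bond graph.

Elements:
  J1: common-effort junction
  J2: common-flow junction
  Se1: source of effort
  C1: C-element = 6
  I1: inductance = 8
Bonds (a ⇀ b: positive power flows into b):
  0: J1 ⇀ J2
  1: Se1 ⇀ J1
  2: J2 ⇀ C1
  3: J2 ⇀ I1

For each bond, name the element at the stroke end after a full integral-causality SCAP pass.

b1 |J1  (Se1 fixes effort; stroke away)
b0 |J2  (0-jn J1 has e-setter on 1)
b2 |J2  (C1: C, integral causality)
b3 |I1  (only one flow-in slot at J2)

b0 stroke→J2
b1 stroke→J1
b2 stroke→J2
b3 stroke→I1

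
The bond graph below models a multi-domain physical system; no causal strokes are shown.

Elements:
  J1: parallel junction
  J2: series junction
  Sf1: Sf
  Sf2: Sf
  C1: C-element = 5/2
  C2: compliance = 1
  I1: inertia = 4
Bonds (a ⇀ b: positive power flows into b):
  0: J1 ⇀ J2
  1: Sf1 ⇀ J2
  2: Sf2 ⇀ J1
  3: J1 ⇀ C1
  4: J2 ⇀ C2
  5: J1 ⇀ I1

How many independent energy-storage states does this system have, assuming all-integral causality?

b1 →Sf1  (source Sf1 imposes f)
b2 →Sf2  (Sf2: flow source, stroke at near end)
b0 →J2  (J2: bond 1 brought flow, rest push out)
b4 →J2  (J2 flow already set via bond 1)
b3 →J1  (prefer integral on C1)
b5 →I1  (0-jn J1 has e-setter on 3)

3  (C1, C2, I1 all integral)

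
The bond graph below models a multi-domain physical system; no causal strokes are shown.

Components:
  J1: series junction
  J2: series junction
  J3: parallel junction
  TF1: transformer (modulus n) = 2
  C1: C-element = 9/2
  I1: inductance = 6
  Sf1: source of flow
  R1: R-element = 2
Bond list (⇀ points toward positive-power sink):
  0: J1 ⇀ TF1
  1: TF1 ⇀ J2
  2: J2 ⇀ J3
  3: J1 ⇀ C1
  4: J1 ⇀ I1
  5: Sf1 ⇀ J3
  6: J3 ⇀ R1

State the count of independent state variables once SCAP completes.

2  (C1, I1 all integral)

β5 stroke→Sf1  (Sf1: flow source, stroke at near end)
β3 stroke→J1  (prefer integral on C1)
β4 stroke→I1  (prefer integral on I1)
β0 stroke→J1  (J1 flow already set via bond 4)
β1 stroke→TF1  (TF1 one-in-one-out from 0)
β2 stroke→J2  (J2 flow already set via bond 1)
β6 stroke→J3  (closing 0-jn rule on J3)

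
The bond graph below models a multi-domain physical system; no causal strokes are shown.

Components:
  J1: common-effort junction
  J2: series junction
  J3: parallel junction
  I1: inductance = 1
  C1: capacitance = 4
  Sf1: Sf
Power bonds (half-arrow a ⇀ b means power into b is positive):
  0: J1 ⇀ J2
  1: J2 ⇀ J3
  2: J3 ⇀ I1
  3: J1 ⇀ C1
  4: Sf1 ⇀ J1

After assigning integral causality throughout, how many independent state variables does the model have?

2  (C1, I1 all integral)

b4 stroke→Sf1  (Sf1: flow source, stroke at near end)
b2 stroke→I1  (I1 outputs flow p/I1)
b1 stroke→J3  (only one effort-in slot at J3)
b0 stroke→J2  (common-f at J2 fixed by 1)
b3 stroke→J1  (closing 0-jn rule on J1)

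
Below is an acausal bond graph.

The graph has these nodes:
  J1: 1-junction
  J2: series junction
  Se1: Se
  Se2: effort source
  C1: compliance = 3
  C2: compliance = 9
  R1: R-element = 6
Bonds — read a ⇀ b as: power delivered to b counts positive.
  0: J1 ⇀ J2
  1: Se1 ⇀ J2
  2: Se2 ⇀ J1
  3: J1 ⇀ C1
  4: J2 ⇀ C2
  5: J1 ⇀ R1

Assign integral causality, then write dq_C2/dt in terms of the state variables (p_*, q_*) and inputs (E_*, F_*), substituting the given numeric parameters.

dq_C2/dt = E_Se1/6 + E_Se2/6 - q_C1/18 - q_C2/54

bond 1 stroke→J2  (Se1: effort source, stroke at far end)
bond 2 stroke→J1  (Se2: effort source, stroke at far end)
bond 3 stroke→J1  (C1 integral (e out))
bond 4 stroke→J2  (C2: C, integral causality)
bond 0 stroke→J1  (only one flow-in slot at J2)
bond 5 stroke→R1  (closing 1-jn rule on J1)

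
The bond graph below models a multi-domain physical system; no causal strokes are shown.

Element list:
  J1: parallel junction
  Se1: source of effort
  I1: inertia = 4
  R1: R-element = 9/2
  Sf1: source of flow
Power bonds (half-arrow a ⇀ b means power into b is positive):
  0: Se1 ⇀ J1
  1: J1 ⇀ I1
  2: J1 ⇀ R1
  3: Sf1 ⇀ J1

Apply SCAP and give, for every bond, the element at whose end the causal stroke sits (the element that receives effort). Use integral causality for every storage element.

b0 →J1  (source Se1 imposes e)
b3 →Sf1  (source Sf1 imposes f)
b1 →I1  (0-jn J1 has e-setter on 0)
b2 →R1  (0-jn J1 has e-setter on 0)

bond 0 |J1
bond 1 |I1
bond 2 |R1
bond 3 |Sf1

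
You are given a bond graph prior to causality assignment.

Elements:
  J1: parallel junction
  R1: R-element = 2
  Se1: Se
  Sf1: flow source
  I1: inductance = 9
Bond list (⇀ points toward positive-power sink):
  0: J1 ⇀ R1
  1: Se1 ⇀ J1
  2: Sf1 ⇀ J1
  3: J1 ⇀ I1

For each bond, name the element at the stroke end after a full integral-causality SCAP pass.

β0 stroke→R1
β1 stroke→J1
β2 stroke→Sf1
β3 stroke→I1

bond 1 |J1  (Se1 fixes effort; stroke away)
bond 2 |Sf1  (Sf1: flow source, stroke at near end)
bond 0 |R1  (common-e at J1 fixed by 1)
bond 3 |I1  (0-jn J1 has e-setter on 1)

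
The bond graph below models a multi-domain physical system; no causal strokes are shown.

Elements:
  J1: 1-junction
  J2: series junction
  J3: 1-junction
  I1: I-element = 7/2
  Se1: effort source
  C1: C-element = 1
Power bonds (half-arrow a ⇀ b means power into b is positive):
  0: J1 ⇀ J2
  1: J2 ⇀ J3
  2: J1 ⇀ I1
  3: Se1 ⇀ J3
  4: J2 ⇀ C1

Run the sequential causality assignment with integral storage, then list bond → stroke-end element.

bond 3 stroke at J3  (Se1 fixes effort; stroke away)
bond 1 stroke at J2  (closing 1-jn rule on J3)
bond 2 stroke at I1  (prefer integral on I1)
bond 0 stroke at J1  (common-f at J1 fixed by 2)
bond 4 stroke at J2  (J2: bond 0 brought flow, rest push out)

#0 →J1
#1 →J2
#2 →I1
#3 →J3
#4 →J2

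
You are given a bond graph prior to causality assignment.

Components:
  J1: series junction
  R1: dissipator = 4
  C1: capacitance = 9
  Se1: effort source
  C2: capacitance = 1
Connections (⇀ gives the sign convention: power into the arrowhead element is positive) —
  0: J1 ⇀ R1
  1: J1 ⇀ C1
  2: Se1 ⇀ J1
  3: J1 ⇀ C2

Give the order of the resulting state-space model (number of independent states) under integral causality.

#2 stroke→J1  (Se1: effort source, stroke at far end)
#1 stroke→J1  (C1 outputs effort q/C1)
#3 stroke→J1  (C2 integral (e out))
#0 stroke→R1  (J1 needs exactly one f-in)

2  (C1, C2 all integral)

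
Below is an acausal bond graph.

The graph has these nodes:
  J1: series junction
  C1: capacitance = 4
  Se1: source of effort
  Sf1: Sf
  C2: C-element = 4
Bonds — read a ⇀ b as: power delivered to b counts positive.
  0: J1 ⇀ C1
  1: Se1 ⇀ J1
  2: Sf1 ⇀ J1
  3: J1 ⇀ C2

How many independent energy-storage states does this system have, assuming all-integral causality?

2  (C1, C2 all integral)

b1 stroke→J1  (Se1 fixes effort; stroke away)
b2 stroke→Sf1  (source Sf1 imposes f)
b0 stroke→J1  (1-jn J1 has f-setter on 2)
b3 stroke→J1  (J1: bond 2 brought flow, rest push out)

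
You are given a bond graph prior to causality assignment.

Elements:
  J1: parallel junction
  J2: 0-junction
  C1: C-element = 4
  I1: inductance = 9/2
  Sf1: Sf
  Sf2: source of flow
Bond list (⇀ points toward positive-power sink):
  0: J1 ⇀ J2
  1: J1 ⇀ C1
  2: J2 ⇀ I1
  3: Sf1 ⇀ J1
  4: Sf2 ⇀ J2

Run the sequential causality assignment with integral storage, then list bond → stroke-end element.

bond 3 |Sf1  (Sf1 (Sf) sets flow on bond)
bond 4 |Sf2  (Sf2: flow source, stroke at near end)
bond 1 |J1  (C1: C, integral causality)
bond 0 |J2  (J1: bond 1 brought effort, rest push out)
bond 2 |I1  (0-jn J2 has e-setter on 0)

β0 stroke at J2
β1 stroke at J1
β2 stroke at I1
β3 stroke at Sf1
β4 stroke at Sf2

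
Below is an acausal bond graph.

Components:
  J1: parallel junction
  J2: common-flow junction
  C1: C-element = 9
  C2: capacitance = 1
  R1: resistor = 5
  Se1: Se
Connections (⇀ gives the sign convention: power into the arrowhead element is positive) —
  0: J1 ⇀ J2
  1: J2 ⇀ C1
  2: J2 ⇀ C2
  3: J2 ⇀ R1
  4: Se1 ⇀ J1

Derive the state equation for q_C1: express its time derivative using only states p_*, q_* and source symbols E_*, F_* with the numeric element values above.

β4 →J1  (Se1 (Se) sets effort on bond)
β0 →J2  (0-jn J1 has e-setter on 4)
β1 →J2  (prefer integral on C1)
β2 →J2  (prefer integral on C2)
β3 →R1  (J2 needs exactly one f-in)

dq_C1/dt = E_Se1/5 - q_C1/45 - q_C2/5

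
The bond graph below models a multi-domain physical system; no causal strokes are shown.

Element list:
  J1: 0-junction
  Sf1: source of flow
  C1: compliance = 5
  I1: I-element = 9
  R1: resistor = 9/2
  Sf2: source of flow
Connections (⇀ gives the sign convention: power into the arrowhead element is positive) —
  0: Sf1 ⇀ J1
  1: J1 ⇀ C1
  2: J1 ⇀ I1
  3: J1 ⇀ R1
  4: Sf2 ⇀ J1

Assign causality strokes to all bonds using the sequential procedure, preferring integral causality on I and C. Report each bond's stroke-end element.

#0 |Sf1
#1 |J1
#2 |I1
#3 |R1
#4 |Sf2

b0 →Sf1  (source Sf1 imposes f)
b4 →Sf2  (source Sf2 imposes f)
b1 →J1  (prefer integral on C1)
b2 →I1  (0-jn J1 has e-setter on 1)
b3 →R1  (J1 effort already set via bond 1)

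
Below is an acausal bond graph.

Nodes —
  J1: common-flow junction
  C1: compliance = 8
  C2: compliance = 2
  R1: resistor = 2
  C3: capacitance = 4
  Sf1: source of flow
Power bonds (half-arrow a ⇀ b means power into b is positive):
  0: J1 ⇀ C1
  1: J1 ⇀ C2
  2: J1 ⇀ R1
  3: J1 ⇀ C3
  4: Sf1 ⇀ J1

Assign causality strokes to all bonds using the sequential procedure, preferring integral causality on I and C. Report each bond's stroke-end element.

β0 stroke→J1
β1 stroke→J1
β2 stroke→J1
β3 stroke→J1
β4 stroke→Sf1

bond 4 →Sf1  (Sf1 fixes flow; stroke at Sf1)
bond 0 →J1  (J1 flow already set via bond 4)
bond 1 →J1  (J1: bond 4 brought flow, rest push out)
bond 2 →J1  (J1: bond 4 brought flow, rest push out)
bond 3 →J1  (1-jn J1 has f-setter on 4)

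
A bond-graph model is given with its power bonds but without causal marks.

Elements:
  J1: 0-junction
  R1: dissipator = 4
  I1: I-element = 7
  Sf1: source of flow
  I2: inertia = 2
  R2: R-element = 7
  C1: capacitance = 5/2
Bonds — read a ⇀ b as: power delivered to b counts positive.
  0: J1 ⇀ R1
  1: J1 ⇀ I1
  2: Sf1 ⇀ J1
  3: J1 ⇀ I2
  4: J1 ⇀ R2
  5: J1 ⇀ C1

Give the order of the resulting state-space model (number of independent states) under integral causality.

3  (C1, I1, I2 all integral)

β2 →Sf1  (source Sf1 imposes f)
β1 →I1  (prefer integral on I1)
β3 →I2  (I2 outputs flow p/I2)
β5 →J1  (prefer integral on C1)
β0 →R1  (J1: bond 5 brought effort, rest push out)
β4 →R2  (J1 effort already set via bond 5)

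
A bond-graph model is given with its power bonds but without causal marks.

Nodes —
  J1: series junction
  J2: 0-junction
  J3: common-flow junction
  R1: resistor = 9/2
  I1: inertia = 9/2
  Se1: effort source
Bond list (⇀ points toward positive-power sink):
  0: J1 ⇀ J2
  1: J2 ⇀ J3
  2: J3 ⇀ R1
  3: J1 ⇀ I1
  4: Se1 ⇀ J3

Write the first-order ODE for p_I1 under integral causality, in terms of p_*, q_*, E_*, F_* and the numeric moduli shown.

dp_I1/dt = E_Se1 - p_I1

b4 stroke at J3  (Se1 (Se) sets effort on bond)
b3 stroke at I1  (I1: I, integral causality)
b0 stroke at J1  (common-f at J1 fixed by 3)
b1 stroke at J2  (closing 0-jn rule on J2)
b2 stroke at J3  (J3: bond 1 brought flow, rest push out)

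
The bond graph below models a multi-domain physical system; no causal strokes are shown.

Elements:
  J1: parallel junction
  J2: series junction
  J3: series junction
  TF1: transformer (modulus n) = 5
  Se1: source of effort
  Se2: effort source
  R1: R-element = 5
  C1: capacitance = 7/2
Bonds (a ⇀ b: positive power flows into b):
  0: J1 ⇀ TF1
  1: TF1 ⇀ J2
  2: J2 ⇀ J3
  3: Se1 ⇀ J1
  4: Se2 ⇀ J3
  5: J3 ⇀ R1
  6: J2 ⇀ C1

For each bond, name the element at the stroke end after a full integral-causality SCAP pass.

b3 stroke at J1  (Se1 (Se) sets effort on bond)
b4 stroke at J3  (Se2 (Se) sets effort on bond)
b0 stroke at TF1  (0-jn J1 has e-setter on 3)
b1 stroke at J2  (TF1 one-in-one-out from 0)
b6 stroke at J2  (C1 outputs effort q/C1)
b2 stroke at J3  (J2: last free bond brings flow in)
b5 stroke at R1  (only one flow-in slot at J3)

β0 stroke→TF1
β1 stroke→J2
β2 stroke→J3
β3 stroke→J1
β4 stroke→J3
β5 stroke→R1
β6 stroke→J2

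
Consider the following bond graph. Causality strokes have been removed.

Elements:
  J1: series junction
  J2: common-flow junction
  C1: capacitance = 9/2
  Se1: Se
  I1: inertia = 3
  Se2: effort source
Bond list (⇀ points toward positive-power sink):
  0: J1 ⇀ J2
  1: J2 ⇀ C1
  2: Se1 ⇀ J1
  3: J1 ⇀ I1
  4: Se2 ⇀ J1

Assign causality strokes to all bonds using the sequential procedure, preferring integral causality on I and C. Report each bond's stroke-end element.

bond 2 stroke at J1  (Se1: effort source, stroke at far end)
bond 4 stroke at J1  (Se2 (Se) sets effort on bond)
bond 1 stroke at J2  (C1 integral (e out))
bond 0 stroke at J1  (closing 1-jn rule on J2)
bond 3 stroke at I1  (closing 1-jn rule on J1)

#0 stroke→J1
#1 stroke→J2
#2 stroke→J1
#3 stroke→I1
#4 stroke→J1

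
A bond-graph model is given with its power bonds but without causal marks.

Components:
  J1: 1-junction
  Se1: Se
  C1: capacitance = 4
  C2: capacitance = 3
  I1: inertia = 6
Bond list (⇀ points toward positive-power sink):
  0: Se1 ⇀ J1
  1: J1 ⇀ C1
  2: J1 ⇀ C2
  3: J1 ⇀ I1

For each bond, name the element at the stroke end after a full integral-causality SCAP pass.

b0 stroke→J1  (source Se1 imposes e)
b1 stroke→J1  (prefer integral on C1)
b2 stroke→J1  (C2 outputs effort q/C2)
b3 stroke→I1  (J1: last free bond brings flow in)

b0 stroke→J1
b1 stroke→J1
b2 stroke→J1
b3 stroke→I1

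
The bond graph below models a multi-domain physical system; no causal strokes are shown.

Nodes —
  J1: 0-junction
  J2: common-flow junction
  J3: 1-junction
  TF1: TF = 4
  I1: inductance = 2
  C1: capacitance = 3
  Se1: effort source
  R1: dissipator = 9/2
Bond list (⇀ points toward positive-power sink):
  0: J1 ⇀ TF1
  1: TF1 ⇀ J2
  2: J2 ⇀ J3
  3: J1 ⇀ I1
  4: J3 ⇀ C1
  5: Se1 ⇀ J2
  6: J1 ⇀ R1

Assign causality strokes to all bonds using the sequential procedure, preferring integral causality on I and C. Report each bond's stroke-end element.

β0 |J1
β1 |TF1
β2 |J2
β3 |I1
β4 |J3
β5 |J2
β6 |R1

β5 stroke→J2  (Se1: effort source, stroke at far end)
β3 stroke→I1  (I1: I, integral causality)
β4 stroke→J3  (prefer integral on C1)
β2 stroke→J2  (only one flow-in slot at J3)
β1 stroke→TF1  (J2: last free bond brings flow in)
β0 stroke→J1  (TF1: transformer flips bond 1)
β6 stroke→R1  (0-jn J1 has e-setter on 0)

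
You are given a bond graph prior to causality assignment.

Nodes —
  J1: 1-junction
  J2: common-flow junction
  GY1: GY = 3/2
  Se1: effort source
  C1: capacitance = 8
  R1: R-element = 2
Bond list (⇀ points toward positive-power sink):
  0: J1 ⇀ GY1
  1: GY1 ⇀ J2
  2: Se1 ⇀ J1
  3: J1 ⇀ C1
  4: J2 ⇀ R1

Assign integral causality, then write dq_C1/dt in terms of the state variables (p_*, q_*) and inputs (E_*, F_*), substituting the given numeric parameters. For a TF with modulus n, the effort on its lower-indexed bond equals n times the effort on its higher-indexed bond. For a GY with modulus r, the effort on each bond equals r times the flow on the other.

#2 →J1  (Se1 fixes effort; stroke away)
#3 →J1  (C1 outputs effort q/C1)
#0 →GY1  (closing 1-jn rule on J1)
#1 →GY1  (through GY1, causality inverts; strokes same side of GY1)
#4 →J2  (J2: bond 1 brought flow, rest push out)

dq_C1/dt = 8*E_Se1/9 - q_C1/9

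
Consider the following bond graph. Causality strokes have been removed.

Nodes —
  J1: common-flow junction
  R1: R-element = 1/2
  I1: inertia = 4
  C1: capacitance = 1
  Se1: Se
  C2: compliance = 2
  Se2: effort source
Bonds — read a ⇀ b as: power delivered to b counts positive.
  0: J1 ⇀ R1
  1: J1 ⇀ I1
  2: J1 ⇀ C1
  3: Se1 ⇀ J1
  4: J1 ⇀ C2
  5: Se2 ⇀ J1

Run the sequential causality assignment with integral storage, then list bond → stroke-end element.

β0 stroke→J1
β1 stroke→I1
β2 stroke→J1
β3 stroke→J1
β4 stroke→J1
β5 stroke→J1

#3 stroke→J1  (source Se1 imposes e)
#5 stroke→J1  (source Se2 imposes e)
#1 stroke→I1  (prefer integral on I1)
#0 stroke→J1  (1-jn J1 has f-setter on 1)
#2 stroke→J1  (J1 flow already set via bond 1)
#4 stroke→J1  (1-jn J1 has f-setter on 1)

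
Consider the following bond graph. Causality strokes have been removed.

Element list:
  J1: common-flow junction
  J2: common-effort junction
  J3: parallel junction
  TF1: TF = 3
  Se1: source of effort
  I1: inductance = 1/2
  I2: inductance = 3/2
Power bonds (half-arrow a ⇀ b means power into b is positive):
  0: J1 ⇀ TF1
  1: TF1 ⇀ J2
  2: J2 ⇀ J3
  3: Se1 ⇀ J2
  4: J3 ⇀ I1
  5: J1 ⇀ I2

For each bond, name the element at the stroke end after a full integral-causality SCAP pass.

bond 3 stroke at J2  (Se1 (Se) sets effort on bond)
bond 1 stroke at TF1  (J2: bond 3 brought effort, rest push out)
bond 2 stroke at J3  (0-jn J2 has e-setter on 3)
bond 4 stroke at I1  (J3: bond 2 brought effort, rest push out)
bond 0 stroke at J1  (through TF1, causality passes straight; one stroke at TF1)
bond 5 stroke at I2  (only one flow-in slot at J1)

β0 stroke at J1
β1 stroke at TF1
β2 stroke at J3
β3 stroke at J2
β4 stroke at I1
β5 stroke at I2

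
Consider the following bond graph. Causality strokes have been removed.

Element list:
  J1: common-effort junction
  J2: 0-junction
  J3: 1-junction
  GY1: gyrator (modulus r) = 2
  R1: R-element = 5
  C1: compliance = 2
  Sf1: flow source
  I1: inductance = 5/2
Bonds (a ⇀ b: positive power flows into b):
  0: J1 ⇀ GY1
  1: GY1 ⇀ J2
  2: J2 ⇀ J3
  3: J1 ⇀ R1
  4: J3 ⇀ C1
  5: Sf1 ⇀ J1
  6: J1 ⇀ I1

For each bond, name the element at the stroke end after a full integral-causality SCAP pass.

#5 stroke at Sf1  (Sf1: flow source, stroke at near end)
#4 stroke at J3  (C1 integral (e out))
#2 stroke at J2  (only one flow-in slot at J3)
#1 stroke at GY1  (0-jn J2 has e-setter on 2)
#0 stroke at GY1  (GY GY1: same side as bond 1)
#6 stroke at I1  (I1 outputs flow p/I1)
#3 stroke at J1  (J1: last free bond brings effort in)

β0 |GY1
β1 |GY1
β2 |J2
β3 |J1
β4 |J3
β5 |Sf1
β6 |I1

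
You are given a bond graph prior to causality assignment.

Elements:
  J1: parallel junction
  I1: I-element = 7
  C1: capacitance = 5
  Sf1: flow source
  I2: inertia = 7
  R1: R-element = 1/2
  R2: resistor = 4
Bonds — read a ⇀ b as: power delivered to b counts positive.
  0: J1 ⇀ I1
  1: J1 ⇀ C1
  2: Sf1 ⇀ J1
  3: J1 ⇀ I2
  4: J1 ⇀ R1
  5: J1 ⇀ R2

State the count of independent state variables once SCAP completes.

3  (C1, I1, I2 all integral)

b2 stroke→Sf1  (Sf1: flow source, stroke at near end)
b0 stroke→I1  (I1 outputs flow p/I1)
b1 stroke→J1  (prefer integral on C1)
b3 stroke→I2  (J1 effort already set via bond 1)
b4 stroke→R1  (J1: bond 1 brought effort, rest push out)
b5 stroke→R2  (J1 effort already set via bond 1)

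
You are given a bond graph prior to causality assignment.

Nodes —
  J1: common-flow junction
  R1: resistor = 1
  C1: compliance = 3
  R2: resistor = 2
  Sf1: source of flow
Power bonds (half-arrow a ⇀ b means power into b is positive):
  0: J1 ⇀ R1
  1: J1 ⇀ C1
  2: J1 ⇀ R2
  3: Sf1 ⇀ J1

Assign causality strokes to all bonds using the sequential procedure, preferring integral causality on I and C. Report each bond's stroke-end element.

β3 |Sf1  (Sf1: flow source, stroke at near end)
β0 |J1  (common-f at J1 fixed by 3)
β1 |J1  (common-f at J1 fixed by 3)
β2 |J1  (1-jn J1 has f-setter on 3)

bond 0 →J1
bond 1 →J1
bond 2 →J1
bond 3 →Sf1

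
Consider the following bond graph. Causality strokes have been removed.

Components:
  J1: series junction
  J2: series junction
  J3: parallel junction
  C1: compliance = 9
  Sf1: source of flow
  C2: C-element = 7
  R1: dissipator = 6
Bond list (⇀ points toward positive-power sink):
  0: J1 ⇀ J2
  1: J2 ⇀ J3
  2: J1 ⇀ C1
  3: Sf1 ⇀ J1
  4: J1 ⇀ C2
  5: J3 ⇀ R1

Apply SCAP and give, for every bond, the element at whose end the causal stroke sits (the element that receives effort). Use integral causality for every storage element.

bond 0 |J1
bond 1 |J2
bond 2 |J1
bond 3 |Sf1
bond 4 |J1
bond 5 |J3

bond 3 stroke at Sf1  (Sf1 (Sf) sets flow on bond)
bond 0 stroke at J1  (J1 flow already set via bond 3)
bond 2 stroke at J1  (common-f at J1 fixed by 3)
bond 4 stroke at J1  (1-jn J1 has f-setter on 3)
bond 1 stroke at J2  (J2 flow already set via bond 0)
bond 5 stroke at J3  (J3: last free bond brings effort in)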